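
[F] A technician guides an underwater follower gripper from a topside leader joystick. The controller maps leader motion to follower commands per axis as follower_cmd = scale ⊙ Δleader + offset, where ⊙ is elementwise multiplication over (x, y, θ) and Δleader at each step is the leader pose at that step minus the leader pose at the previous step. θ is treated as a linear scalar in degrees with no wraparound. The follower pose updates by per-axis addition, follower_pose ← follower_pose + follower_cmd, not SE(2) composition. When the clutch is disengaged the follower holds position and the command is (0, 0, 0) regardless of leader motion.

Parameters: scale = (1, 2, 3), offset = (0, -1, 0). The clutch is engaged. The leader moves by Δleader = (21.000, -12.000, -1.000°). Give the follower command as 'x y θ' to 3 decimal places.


21.000 -25.000 -3.000

axis x: 1·21.000 + 0 = 21.000
axis y: 2·-12.000 + -1 = -25.000
axis θ: 3·-1.000 + 0 = -3.000


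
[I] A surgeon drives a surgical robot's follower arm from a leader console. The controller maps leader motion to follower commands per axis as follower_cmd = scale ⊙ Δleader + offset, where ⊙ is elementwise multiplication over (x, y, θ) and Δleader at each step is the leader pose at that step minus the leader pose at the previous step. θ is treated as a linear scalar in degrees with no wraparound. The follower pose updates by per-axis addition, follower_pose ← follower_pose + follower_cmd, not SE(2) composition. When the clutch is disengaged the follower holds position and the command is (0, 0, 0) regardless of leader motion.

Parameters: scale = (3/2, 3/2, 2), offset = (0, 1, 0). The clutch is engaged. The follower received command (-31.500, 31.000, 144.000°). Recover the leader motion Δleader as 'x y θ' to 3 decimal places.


-21.000 20.000 72.000

axis x: (-31.500 − 0) / (3/2) = -21.000
axis y: (31.000 − 1) / (3/2) = 20.000
axis θ: (144.000 − 0) / (2) = 72.000


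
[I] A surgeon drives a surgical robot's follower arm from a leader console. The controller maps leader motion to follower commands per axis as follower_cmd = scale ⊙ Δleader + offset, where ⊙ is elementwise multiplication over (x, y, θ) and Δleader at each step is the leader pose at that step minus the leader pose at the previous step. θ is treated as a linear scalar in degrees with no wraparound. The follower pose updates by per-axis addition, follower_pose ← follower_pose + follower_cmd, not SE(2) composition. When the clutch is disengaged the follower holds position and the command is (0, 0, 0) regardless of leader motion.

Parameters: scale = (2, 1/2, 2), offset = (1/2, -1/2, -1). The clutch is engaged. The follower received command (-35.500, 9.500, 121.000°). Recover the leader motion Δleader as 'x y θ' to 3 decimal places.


axis x: (-35.500 − 1/2) / (2) = -18.000
axis y: (9.500 − -1/2) / (1/2) = 20.000
axis θ: (121.000 − -1) / (2) = 61.000

-18.000 20.000 61.000


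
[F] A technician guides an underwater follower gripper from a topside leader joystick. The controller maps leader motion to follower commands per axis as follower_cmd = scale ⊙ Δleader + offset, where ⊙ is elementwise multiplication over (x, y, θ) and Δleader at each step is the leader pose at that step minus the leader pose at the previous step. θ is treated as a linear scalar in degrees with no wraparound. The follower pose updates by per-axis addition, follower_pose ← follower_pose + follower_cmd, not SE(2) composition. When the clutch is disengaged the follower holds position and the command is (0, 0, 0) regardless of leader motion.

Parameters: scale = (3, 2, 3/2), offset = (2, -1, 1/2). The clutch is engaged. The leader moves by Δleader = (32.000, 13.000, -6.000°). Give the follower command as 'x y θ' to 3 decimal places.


axis x: 3·32.000 + 2 = 98.000
axis y: 2·13.000 + -1 = 25.000
axis θ: 3/2·-6.000 + 1/2 = -8.500

98.000 25.000 -8.500


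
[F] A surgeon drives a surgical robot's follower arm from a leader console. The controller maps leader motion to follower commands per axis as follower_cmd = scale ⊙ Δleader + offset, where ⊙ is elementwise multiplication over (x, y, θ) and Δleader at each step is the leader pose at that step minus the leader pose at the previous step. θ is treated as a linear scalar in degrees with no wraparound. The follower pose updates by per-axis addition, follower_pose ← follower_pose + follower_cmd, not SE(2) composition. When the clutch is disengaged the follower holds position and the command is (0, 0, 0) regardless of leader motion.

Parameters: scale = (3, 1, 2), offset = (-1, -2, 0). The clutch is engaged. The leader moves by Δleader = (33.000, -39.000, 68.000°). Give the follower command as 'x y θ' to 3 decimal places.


98.000 -41.000 136.000

axis x: 3·33.000 + -1 = 98.000
axis y: 1·-39.000 + -2 = -41.000
axis θ: 2·68.000 + 0 = 136.000


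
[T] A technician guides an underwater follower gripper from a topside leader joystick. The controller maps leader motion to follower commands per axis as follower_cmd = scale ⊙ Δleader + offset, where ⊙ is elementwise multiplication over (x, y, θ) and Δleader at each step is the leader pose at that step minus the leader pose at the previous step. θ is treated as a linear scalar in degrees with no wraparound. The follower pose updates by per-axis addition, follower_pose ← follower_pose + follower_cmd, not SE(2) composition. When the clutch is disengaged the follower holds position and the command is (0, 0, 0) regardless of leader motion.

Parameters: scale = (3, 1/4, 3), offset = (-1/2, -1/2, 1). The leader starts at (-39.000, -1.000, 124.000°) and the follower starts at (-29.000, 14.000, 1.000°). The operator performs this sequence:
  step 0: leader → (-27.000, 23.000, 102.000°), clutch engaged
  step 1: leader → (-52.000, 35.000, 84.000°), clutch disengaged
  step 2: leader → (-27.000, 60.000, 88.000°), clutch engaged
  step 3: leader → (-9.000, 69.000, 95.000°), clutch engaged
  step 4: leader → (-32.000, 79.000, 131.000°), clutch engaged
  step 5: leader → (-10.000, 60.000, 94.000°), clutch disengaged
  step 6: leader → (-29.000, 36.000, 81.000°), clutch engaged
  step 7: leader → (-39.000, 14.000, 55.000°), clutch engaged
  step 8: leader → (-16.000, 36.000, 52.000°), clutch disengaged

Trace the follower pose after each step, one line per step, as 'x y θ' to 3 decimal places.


step 0: Δleader=(12.000, 24.000, -22.000°), engaged; cmd=(35.500, 5.500, -65.000°) → follower=(6.500, 19.500, -64.000°)
step 1: Δleader=(-25.000, 12.000, -18.000°), disengaged; cmd=(0,0,0) → follower holds at (6.500, 19.500, -64.000°)
step 2: Δleader=(25.000, 25.000, 4.000°), engaged; cmd=(74.500, 5.750, 13.000°) → follower=(81.000, 25.250, -51.000°)
step 3: Δleader=(18.000, 9.000, 7.000°), engaged; cmd=(53.500, 1.750, 22.000°) → follower=(134.500, 27.000, -29.000°)
step 4: Δleader=(-23.000, 10.000, 36.000°), engaged; cmd=(-69.500, 2.000, 109.000°) → follower=(65.000, 29.000, 80.000°)
step 5: Δleader=(22.000, -19.000, -37.000°), disengaged; cmd=(0,0,0) → follower holds at (65.000, 29.000, 80.000°)
step 6: Δleader=(-19.000, -24.000, -13.000°), engaged; cmd=(-57.500, -6.500, -38.000°) → follower=(7.500, 22.500, 42.000°)
step 7: Δleader=(-10.000, -22.000, -26.000°), engaged; cmd=(-30.500, -6.000, -77.000°) → follower=(-23.000, 16.500, -35.000°)
step 8: Δleader=(23.000, 22.000, -3.000°), disengaged; cmd=(0,0,0) → follower holds at (-23.000, 16.500, -35.000°)

6.500 19.500 -64.000
6.500 19.500 -64.000
81.000 25.250 -51.000
134.500 27.000 -29.000
65.000 29.000 80.000
65.000 29.000 80.000
7.500 22.500 42.000
-23.000 16.500 -35.000
-23.000 16.500 -35.000


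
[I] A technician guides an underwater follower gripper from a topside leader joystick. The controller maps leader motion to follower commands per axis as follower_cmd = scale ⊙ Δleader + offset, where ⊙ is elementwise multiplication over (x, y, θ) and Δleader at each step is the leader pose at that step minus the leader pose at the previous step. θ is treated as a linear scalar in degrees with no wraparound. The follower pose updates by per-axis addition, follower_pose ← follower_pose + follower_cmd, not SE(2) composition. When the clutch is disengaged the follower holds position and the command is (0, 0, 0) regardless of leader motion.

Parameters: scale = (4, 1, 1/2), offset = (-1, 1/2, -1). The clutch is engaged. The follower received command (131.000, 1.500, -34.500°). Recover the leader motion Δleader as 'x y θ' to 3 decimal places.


axis x: (131.000 − -1) / (4) = 33.000
axis y: (1.500 − 1/2) / (1) = 1.000
axis θ: (-34.500 − -1) / (1/2) = -67.000

33.000 1.000 -67.000


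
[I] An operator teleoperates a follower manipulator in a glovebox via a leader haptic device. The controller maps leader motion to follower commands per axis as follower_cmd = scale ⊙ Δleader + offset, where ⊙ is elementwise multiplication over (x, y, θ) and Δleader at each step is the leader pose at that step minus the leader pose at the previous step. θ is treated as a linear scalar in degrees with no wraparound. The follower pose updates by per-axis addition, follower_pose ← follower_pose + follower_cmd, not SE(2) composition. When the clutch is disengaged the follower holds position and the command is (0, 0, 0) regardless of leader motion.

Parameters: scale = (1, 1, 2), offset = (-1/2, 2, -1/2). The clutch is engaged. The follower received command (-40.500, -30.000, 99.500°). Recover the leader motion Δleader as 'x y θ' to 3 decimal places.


-40.000 -32.000 50.000

axis x: (-40.500 − -1/2) / (1) = -40.000
axis y: (-30.000 − 2) / (1) = -32.000
axis θ: (99.500 − -1/2) / (2) = 50.000


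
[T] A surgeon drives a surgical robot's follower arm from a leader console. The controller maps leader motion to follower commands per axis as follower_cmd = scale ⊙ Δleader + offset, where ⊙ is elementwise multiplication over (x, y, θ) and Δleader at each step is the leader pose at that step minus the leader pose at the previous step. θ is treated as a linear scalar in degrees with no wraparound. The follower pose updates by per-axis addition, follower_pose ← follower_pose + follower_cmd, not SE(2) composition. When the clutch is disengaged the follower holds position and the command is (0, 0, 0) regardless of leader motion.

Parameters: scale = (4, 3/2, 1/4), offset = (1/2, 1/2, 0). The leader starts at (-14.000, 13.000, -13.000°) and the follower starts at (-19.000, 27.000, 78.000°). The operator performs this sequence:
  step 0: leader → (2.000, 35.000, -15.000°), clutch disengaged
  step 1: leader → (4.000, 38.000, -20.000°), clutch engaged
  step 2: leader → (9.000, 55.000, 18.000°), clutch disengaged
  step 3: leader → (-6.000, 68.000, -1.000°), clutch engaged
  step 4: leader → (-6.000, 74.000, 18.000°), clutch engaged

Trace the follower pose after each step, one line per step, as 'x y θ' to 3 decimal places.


-19.000 27.000 78.000
-10.500 32.000 76.750
-10.500 32.000 76.750
-70.000 52.000 72.000
-69.500 61.500 76.750

step 0: Δleader=(16.000, 22.000, -2.000°), disengaged; cmd=(0,0,0) → follower holds at (-19.000, 27.000, 78.000°)
step 1: Δleader=(2.000, 3.000, -5.000°), engaged; cmd=(8.500, 5.000, -1.250°) → follower=(-10.500, 32.000, 76.750°)
step 2: Δleader=(5.000, 17.000, 38.000°), disengaged; cmd=(0,0,0) → follower holds at (-10.500, 32.000, 76.750°)
step 3: Δleader=(-15.000, 13.000, -19.000°), engaged; cmd=(-59.500, 20.000, -4.750°) → follower=(-70.000, 52.000, 72.000°)
step 4: Δleader=(0.000, 6.000, 19.000°), engaged; cmd=(0.500, 9.500, 4.750°) → follower=(-69.500, 61.500, 76.750°)


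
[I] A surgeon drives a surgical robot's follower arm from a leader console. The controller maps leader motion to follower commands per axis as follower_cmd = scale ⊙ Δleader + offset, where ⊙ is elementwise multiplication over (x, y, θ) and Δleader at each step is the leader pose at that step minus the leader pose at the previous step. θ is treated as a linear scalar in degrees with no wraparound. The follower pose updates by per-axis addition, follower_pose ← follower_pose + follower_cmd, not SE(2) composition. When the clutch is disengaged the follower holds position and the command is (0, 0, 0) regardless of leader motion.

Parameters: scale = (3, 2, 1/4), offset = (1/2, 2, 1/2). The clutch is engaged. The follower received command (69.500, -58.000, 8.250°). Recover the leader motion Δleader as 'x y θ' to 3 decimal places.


axis x: (69.500 − 1/2) / (3) = 23.000
axis y: (-58.000 − 2) / (2) = -30.000
axis θ: (8.250 − 1/2) / (1/4) = 31.000

23.000 -30.000 31.000


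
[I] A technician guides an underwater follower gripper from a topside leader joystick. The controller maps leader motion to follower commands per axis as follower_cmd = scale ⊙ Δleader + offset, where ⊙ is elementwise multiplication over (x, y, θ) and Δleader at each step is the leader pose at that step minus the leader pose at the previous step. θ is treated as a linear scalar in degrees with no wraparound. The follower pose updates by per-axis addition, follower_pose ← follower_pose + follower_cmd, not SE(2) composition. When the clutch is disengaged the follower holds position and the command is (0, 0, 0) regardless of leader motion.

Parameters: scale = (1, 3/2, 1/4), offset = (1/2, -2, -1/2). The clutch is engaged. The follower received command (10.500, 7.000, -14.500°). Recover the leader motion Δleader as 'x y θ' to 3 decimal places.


10.000 6.000 -56.000

axis x: (10.500 − 1/2) / (1) = 10.000
axis y: (7.000 − -2) / (3/2) = 6.000
axis θ: (-14.500 − -1/2) / (1/4) = -56.000


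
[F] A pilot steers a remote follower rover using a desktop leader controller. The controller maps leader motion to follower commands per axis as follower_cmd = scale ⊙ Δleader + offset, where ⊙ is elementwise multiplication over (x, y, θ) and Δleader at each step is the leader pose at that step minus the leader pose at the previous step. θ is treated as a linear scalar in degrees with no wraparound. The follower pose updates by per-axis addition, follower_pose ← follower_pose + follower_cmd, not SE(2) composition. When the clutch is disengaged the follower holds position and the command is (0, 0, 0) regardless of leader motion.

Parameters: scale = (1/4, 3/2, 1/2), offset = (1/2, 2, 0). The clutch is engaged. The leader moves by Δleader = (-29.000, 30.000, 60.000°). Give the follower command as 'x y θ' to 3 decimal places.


axis x: 1/4·-29.000 + 1/2 = -6.750
axis y: 3/2·30.000 + 2 = 47.000
axis θ: 1/2·60.000 + 0 = 30.000

-6.750 47.000 30.000


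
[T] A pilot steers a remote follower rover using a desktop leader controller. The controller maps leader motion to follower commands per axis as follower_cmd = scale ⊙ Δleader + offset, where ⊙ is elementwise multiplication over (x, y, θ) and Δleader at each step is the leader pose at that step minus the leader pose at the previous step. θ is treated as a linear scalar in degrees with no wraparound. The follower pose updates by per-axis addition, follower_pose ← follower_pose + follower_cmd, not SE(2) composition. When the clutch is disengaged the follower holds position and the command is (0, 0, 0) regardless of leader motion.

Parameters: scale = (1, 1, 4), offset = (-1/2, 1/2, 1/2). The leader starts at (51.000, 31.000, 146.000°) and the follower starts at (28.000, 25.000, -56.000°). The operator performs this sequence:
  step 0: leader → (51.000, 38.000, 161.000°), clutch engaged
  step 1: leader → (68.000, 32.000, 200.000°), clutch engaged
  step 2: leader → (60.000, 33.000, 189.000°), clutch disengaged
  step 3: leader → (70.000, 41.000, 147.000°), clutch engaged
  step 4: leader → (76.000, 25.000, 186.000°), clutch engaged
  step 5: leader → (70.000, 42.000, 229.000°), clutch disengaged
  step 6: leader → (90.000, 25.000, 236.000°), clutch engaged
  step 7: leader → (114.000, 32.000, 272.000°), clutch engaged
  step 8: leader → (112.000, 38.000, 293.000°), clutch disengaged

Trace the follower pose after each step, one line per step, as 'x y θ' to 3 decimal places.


27.500 32.500 4.500
44.000 27.000 161.000
44.000 27.000 161.000
53.500 35.500 -6.500
59.000 20.000 150.000
59.000 20.000 150.000
78.500 3.500 178.500
102.000 11.000 323.000
102.000 11.000 323.000

step 0: Δleader=(0.000, 7.000, 15.000°), engaged; cmd=(-0.500, 7.500, 60.500°) → follower=(27.500, 32.500, 4.500°)
step 1: Δleader=(17.000, -6.000, 39.000°), engaged; cmd=(16.500, -5.500, 156.500°) → follower=(44.000, 27.000, 161.000°)
step 2: Δleader=(-8.000, 1.000, -11.000°), disengaged; cmd=(0,0,0) → follower holds at (44.000, 27.000, 161.000°)
step 3: Δleader=(10.000, 8.000, -42.000°), engaged; cmd=(9.500, 8.500, -167.500°) → follower=(53.500, 35.500, -6.500°)
step 4: Δleader=(6.000, -16.000, 39.000°), engaged; cmd=(5.500, -15.500, 156.500°) → follower=(59.000, 20.000, 150.000°)
step 5: Δleader=(-6.000, 17.000, 43.000°), disengaged; cmd=(0,0,0) → follower holds at (59.000, 20.000, 150.000°)
step 6: Δleader=(20.000, -17.000, 7.000°), engaged; cmd=(19.500, -16.500, 28.500°) → follower=(78.500, 3.500, 178.500°)
step 7: Δleader=(24.000, 7.000, 36.000°), engaged; cmd=(23.500, 7.500, 144.500°) → follower=(102.000, 11.000, 323.000°)
step 8: Δleader=(-2.000, 6.000, 21.000°), disengaged; cmd=(0,0,0) → follower holds at (102.000, 11.000, 323.000°)


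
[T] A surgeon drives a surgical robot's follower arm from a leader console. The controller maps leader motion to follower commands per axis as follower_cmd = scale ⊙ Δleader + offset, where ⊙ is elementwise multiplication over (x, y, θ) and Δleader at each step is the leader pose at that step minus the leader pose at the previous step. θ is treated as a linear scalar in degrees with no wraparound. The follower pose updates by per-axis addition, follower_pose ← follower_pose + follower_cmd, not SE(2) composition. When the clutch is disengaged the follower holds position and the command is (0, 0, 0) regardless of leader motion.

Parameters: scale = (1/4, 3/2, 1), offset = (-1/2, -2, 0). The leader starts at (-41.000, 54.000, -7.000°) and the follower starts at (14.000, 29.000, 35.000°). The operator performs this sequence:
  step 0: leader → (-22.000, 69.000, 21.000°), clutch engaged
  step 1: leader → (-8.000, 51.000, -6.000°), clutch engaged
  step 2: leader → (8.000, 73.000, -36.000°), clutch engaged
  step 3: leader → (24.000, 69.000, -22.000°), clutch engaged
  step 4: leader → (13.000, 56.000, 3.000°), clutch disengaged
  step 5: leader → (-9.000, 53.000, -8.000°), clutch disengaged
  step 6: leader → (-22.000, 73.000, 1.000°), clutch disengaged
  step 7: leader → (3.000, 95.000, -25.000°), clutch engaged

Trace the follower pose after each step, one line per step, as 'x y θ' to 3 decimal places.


18.250 49.500 63.000
21.250 20.500 36.000
24.750 51.500 6.000
28.250 43.500 20.000
28.250 43.500 20.000
28.250 43.500 20.000
28.250 43.500 20.000
34.000 74.500 -6.000

step 0: Δleader=(19.000, 15.000, 28.000°), engaged; cmd=(4.250, 20.500, 28.000°) → follower=(18.250, 49.500, 63.000°)
step 1: Δleader=(14.000, -18.000, -27.000°), engaged; cmd=(3.000, -29.000, -27.000°) → follower=(21.250, 20.500, 36.000°)
step 2: Δleader=(16.000, 22.000, -30.000°), engaged; cmd=(3.500, 31.000, -30.000°) → follower=(24.750, 51.500, 6.000°)
step 3: Δleader=(16.000, -4.000, 14.000°), engaged; cmd=(3.500, -8.000, 14.000°) → follower=(28.250, 43.500, 20.000°)
step 4: Δleader=(-11.000, -13.000, 25.000°), disengaged; cmd=(0,0,0) → follower holds at (28.250, 43.500, 20.000°)
step 5: Δleader=(-22.000, -3.000, -11.000°), disengaged; cmd=(0,0,0) → follower holds at (28.250, 43.500, 20.000°)
step 6: Δleader=(-13.000, 20.000, 9.000°), disengaged; cmd=(0,0,0) → follower holds at (28.250, 43.500, 20.000°)
step 7: Δleader=(25.000, 22.000, -26.000°), engaged; cmd=(5.750, 31.000, -26.000°) → follower=(34.000, 74.500, -6.000°)


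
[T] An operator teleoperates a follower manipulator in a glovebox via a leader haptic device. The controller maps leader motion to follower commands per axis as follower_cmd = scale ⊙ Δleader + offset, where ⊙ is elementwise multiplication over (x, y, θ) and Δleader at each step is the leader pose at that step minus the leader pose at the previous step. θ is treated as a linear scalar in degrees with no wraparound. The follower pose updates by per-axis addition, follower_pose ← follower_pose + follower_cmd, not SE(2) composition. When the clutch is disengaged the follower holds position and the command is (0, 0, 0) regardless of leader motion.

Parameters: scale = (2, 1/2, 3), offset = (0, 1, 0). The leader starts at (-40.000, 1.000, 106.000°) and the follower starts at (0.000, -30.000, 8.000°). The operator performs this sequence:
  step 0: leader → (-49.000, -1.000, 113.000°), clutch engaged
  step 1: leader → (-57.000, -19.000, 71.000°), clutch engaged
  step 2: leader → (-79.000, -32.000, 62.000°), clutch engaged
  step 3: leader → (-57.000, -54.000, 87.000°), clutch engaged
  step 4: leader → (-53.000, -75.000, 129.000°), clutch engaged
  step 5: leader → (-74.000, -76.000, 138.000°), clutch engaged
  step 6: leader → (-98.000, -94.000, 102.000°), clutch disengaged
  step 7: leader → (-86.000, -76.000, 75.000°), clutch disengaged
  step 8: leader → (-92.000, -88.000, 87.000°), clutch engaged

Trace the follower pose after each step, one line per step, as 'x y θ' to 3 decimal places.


-18.000 -30.000 29.000
-34.000 -38.000 -97.000
-78.000 -43.500 -124.000
-34.000 -53.500 -49.000
-26.000 -63.000 77.000
-68.000 -62.500 104.000
-68.000 -62.500 104.000
-68.000 -62.500 104.000
-80.000 -67.500 140.000

step 0: Δleader=(-9.000, -2.000, 7.000°), engaged; cmd=(-18.000, 0.000, 21.000°) → follower=(-18.000, -30.000, 29.000°)
step 1: Δleader=(-8.000, -18.000, -42.000°), engaged; cmd=(-16.000, -8.000, -126.000°) → follower=(-34.000, -38.000, -97.000°)
step 2: Δleader=(-22.000, -13.000, -9.000°), engaged; cmd=(-44.000, -5.500, -27.000°) → follower=(-78.000, -43.500, -124.000°)
step 3: Δleader=(22.000, -22.000, 25.000°), engaged; cmd=(44.000, -10.000, 75.000°) → follower=(-34.000, -53.500, -49.000°)
step 4: Δleader=(4.000, -21.000, 42.000°), engaged; cmd=(8.000, -9.500, 126.000°) → follower=(-26.000, -63.000, 77.000°)
step 5: Δleader=(-21.000, -1.000, 9.000°), engaged; cmd=(-42.000, 0.500, 27.000°) → follower=(-68.000, -62.500, 104.000°)
step 6: Δleader=(-24.000, -18.000, -36.000°), disengaged; cmd=(0,0,0) → follower holds at (-68.000, -62.500, 104.000°)
step 7: Δleader=(12.000, 18.000, -27.000°), disengaged; cmd=(0,0,0) → follower holds at (-68.000, -62.500, 104.000°)
step 8: Δleader=(-6.000, -12.000, 12.000°), engaged; cmd=(-12.000, -5.000, 36.000°) → follower=(-80.000, -67.500, 140.000°)


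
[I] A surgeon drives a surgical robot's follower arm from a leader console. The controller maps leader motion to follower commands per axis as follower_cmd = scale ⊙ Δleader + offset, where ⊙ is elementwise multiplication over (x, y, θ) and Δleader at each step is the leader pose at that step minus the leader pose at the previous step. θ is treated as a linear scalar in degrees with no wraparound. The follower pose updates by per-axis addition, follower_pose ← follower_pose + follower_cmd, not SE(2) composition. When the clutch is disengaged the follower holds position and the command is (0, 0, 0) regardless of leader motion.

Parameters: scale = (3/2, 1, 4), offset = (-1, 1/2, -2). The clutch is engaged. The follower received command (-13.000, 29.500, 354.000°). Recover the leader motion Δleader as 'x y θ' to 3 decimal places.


-8.000 29.000 89.000

axis x: (-13.000 − -1) / (3/2) = -8.000
axis y: (29.500 − 1/2) / (1) = 29.000
axis θ: (354.000 − -2) / (4) = 89.000


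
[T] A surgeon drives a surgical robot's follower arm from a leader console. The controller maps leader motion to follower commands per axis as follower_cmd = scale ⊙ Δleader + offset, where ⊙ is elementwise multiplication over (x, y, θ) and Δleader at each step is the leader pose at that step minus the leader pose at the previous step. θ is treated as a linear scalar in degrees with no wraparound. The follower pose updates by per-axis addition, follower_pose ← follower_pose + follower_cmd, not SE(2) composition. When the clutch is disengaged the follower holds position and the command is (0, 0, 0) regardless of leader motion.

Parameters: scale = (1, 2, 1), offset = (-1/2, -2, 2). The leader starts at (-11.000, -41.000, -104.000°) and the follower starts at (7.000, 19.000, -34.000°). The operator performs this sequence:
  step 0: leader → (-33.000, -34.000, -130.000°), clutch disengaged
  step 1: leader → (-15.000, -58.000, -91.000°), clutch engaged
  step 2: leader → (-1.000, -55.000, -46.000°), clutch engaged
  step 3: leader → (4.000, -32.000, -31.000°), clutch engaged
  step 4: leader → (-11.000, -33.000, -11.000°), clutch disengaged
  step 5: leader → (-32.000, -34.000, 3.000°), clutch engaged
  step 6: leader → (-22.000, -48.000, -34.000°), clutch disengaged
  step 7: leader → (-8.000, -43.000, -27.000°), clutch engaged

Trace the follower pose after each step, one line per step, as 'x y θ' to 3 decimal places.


7.000 19.000 -34.000
24.500 -31.000 7.000
38.000 -27.000 54.000
42.500 17.000 71.000
42.500 17.000 71.000
21.000 13.000 87.000
21.000 13.000 87.000
34.500 21.000 96.000

step 0: Δleader=(-22.000, 7.000, -26.000°), disengaged; cmd=(0,0,0) → follower holds at (7.000, 19.000, -34.000°)
step 1: Δleader=(18.000, -24.000, 39.000°), engaged; cmd=(17.500, -50.000, 41.000°) → follower=(24.500, -31.000, 7.000°)
step 2: Δleader=(14.000, 3.000, 45.000°), engaged; cmd=(13.500, 4.000, 47.000°) → follower=(38.000, -27.000, 54.000°)
step 3: Δleader=(5.000, 23.000, 15.000°), engaged; cmd=(4.500, 44.000, 17.000°) → follower=(42.500, 17.000, 71.000°)
step 4: Δleader=(-15.000, -1.000, 20.000°), disengaged; cmd=(0,0,0) → follower holds at (42.500, 17.000, 71.000°)
step 5: Δleader=(-21.000, -1.000, 14.000°), engaged; cmd=(-21.500, -4.000, 16.000°) → follower=(21.000, 13.000, 87.000°)
step 6: Δleader=(10.000, -14.000, -37.000°), disengaged; cmd=(0,0,0) → follower holds at (21.000, 13.000, 87.000°)
step 7: Δleader=(14.000, 5.000, 7.000°), engaged; cmd=(13.500, 8.000, 9.000°) → follower=(34.500, 21.000, 96.000°)


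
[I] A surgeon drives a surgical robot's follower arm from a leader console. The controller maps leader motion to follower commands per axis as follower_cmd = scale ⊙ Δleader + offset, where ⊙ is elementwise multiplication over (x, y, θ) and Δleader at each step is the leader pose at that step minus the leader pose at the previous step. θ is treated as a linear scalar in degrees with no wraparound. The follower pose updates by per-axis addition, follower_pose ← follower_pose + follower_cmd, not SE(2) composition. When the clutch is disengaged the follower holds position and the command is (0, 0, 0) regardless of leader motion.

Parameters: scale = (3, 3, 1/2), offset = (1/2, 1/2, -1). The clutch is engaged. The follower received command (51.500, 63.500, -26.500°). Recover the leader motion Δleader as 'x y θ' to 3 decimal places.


axis x: (51.500 − 1/2) / (3) = 17.000
axis y: (63.500 − 1/2) / (3) = 21.000
axis θ: (-26.500 − -1) / (1/2) = -51.000

17.000 21.000 -51.000


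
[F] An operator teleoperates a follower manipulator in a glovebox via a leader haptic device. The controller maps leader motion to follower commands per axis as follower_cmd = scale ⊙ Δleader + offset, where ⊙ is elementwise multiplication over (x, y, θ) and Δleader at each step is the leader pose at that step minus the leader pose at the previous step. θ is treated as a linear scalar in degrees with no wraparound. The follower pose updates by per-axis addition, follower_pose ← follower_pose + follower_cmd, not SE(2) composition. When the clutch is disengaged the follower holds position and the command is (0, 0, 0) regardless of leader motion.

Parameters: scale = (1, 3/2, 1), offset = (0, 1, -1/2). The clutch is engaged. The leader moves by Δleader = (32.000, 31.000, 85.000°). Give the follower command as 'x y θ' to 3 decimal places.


32.000 47.500 84.500

axis x: 1·32.000 + 0 = 32.000
axis y: 3/2·31.000 + 1 = 47.500
axis θ: 1·85.000 + -1/2 = 84.500


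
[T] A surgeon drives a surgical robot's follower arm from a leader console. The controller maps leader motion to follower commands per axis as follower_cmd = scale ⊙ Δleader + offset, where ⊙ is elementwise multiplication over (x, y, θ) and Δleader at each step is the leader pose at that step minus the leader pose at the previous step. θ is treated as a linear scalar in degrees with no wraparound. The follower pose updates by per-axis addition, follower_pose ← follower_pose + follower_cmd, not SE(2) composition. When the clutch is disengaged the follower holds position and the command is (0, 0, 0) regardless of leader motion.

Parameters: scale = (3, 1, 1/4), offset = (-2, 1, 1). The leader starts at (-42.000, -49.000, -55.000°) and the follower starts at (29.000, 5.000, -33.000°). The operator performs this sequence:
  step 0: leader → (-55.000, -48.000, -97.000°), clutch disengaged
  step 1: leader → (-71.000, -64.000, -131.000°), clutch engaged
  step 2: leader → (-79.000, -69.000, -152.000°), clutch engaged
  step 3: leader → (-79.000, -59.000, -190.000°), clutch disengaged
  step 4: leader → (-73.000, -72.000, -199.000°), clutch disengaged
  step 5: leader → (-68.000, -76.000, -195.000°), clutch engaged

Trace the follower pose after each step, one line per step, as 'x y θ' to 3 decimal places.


step 0: Δleader=(-13.000, 1.000, -42.000°), disengaged; cmd=(0,0,0) → follower holds at (29.000, 5.000, -33.000°)
step 1: Δleader=(-16.000, -16.000, -34.000°), engaged; cmd=(-50.000, -15.000, -7.500°) → follower=(-21.000, -10.000, -40.500°)
step 2: Δleader=(-8.000, -5.000, -21.000°), engaged; cmd=(-26.000, -4.000, -4.250°) → follower=(-47.000, -14.000, -44.750°)
step 3: Δleader=(0.000, 10.000, -38.000°), disengaged; cmd=(0,0,0) → follower holds at (-47.000, -14.000, -44.750°)
step 4: Δleader=(6.000, -13.000, -9.000°), disengaged; cmd=(0,0,0) → follower holds at (-47.000, -14.000, -44.750°)
step 5: Δleader=(5.000, -4.000, 4.000°), engaged; cmd=(13.000, -3.000, 2.000°) → follower=(-34.000, -17.000, -42.750°)

29.000 5.000 -33.000
-21.000 -10.000 -40.500
-47.000 -14.000 -44.750
-47.000 -14.000 -44.750
-47.000 -14.000 -44.750
-34.000 -17.000 -42.750


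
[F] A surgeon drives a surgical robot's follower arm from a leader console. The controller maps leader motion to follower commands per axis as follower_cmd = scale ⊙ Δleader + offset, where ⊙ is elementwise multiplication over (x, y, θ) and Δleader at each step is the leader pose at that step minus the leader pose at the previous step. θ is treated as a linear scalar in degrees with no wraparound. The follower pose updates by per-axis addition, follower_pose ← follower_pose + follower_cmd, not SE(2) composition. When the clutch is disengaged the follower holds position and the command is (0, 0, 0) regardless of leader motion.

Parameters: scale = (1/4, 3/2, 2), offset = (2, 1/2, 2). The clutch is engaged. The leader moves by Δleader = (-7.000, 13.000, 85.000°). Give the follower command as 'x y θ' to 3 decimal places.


axis x: 1/4·-7.000 + 2 = 0.250
axis y: 3/2·13.000 + 1/2 = 20.000
axis θ: 2·85.000 + 2 = 172.000

0.250 20.000 172.000


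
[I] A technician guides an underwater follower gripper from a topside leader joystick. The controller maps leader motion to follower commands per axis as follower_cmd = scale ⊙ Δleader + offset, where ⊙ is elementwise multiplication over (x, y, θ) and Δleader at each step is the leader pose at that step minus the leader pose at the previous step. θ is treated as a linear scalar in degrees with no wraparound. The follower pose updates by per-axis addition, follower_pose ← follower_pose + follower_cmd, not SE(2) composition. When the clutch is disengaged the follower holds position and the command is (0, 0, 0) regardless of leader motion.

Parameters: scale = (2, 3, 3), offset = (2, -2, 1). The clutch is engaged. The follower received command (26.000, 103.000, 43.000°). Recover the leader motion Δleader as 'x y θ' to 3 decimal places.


axis x: (26.000 − 2) / (2) = 12.000
axis y: (103.000 − -2) / (3) = 35.000
axis θ: (43.000 − 1) / (3) = 14.000

12.000 35.000 14.000


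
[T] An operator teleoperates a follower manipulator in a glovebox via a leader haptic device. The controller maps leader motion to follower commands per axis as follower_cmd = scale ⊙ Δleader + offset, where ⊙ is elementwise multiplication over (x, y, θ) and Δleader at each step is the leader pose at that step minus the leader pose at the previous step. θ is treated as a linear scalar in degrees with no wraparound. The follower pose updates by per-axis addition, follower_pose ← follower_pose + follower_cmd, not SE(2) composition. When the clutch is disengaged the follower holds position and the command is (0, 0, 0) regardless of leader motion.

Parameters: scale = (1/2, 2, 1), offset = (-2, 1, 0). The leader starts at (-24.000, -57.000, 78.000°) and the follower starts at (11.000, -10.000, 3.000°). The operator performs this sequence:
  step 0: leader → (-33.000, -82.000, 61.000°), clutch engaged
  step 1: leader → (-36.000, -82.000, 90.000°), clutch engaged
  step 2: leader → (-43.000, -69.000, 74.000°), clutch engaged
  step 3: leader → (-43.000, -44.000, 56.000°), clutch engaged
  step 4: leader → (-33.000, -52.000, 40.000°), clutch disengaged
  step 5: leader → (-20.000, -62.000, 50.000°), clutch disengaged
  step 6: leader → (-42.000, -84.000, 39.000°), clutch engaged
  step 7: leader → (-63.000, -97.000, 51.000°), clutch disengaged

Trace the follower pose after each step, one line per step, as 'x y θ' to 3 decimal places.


4.500 -59.000 -14.000
1.000 -58.000 15.000
-4.500 -31.000 -1.000
-6.500 20.000 -19.000
-6.500 20.000 -19.000
-6.500 20.000 -19.000
-19.500 -23.000 -30.000
-19.500 -23.000 -30.000

step 0: Δleader=(-9.000, -25.000, -17.000°), engaged; cmd=(-6.500, -49.000, -17.000°) → follower=(4.500, -59.000, -14.000°)
step 1: Δleader=(-3.000, 0.000, 29.000°), engaged; cmd=(-3.500, 1.000, 29.000°) → follower=(1.000, -58.000, 15.000°)
step 2: Δleader=(-7.000, 13.000, -16.000°), engaged; cmd=(-5.500, 27.000, -16.000°) → follower=(-4.500, -31.000, -1.000°)
step 3: Δleader=(0.000, 25.000, -18.000°), engaged; cmd=(-2.000, 51.000, -18.000°) → follower=(-6.500, 20.000, -19.000°)
step 4: Δleader=(10.000, -8.000, -16.000°), disengaged; cmd=(0,0,0) → follower holds at (-6.500, 20.000, -19.000°)
step 5: Δleader=(13.000, -10.000, 10.000°), disengaged; cmd=(0,0,0) → follower holds at (-6.500, 20.000, -19.000°)
step 6: Δleader=(-22.000, -22.000, -11.000°), engaged; cmd=(-13.000, -43.000, -11.000°) → follower=(-19.500, -23.000, -30.000°)
step 7: Δleader=(-21.000, -13.000, 12.000°), disengaged; cmd=(0,0,0) → follower holds at (-19.500, -23.000, -30.000°)


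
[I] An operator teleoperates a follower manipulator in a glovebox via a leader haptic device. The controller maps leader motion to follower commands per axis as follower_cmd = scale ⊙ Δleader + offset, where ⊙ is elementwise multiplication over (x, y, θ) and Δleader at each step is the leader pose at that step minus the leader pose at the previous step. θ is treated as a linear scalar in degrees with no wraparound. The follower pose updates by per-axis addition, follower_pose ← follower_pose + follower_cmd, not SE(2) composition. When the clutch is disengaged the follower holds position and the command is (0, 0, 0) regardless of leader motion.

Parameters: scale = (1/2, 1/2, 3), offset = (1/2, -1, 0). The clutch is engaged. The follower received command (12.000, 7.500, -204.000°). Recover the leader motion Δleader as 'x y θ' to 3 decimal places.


23.000 17.000 -68.000

axis x: (12.000 − 1/2) / (1/2) = 23.000
axis y: (7.500 − -1) / (1/2) = 17.000
axis θ: (-204.000 − 0) / (3) = -68.000


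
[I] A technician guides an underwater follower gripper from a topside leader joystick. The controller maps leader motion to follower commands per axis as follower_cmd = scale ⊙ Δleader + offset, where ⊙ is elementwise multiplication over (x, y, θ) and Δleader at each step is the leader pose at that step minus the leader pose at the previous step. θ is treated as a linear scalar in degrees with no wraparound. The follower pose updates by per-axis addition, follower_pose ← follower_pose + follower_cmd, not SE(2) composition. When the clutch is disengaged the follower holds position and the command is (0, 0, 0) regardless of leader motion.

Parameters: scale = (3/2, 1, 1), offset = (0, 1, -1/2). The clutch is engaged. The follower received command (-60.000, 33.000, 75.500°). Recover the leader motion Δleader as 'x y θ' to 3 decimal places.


-40.000 32.000 76.000

axis x: (-60.000 − 0) / (3/2) = -40.000
axis y: (33.000 − 1) / (1) = 32.000
axis θ: (75.500 − -1/2) / (1) = 76.000


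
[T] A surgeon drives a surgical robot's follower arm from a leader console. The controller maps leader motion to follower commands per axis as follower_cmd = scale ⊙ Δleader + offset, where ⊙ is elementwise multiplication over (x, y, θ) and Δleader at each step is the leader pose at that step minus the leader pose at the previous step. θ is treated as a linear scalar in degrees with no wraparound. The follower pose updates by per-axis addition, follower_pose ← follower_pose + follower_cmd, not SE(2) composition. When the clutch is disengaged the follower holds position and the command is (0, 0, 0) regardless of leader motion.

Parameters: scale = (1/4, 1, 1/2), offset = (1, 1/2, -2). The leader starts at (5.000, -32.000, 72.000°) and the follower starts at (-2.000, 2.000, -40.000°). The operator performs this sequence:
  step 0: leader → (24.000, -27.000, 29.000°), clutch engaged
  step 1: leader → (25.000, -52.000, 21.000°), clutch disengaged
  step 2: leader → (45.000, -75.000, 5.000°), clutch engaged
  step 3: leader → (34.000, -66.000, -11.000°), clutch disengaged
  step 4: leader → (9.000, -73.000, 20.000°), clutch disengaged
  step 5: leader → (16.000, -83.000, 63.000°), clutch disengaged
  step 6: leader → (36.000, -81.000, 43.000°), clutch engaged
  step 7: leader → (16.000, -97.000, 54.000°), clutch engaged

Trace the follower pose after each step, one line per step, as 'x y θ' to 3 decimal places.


step 0: Δleader=(19.000, 5.000, -43.000°), engaged; cmd=(5.750, 5.500, -23.500°) → follower=(3.750, 7.500, -63.500°)
step 1: Δleader=(1.000, -25.000, -8.000°), disengaged; cmd=(0,0,0) → follower holds at (3.750, 7.500, -63.500°)
step 2: Δleader=(20.000, -23.000, -16.000°), engaged; cmd=(6.000, -22.500, -10.000°) → follower=(9.750, -15.000, -73.500°)
step 3: Δleader=(-11.000, 9.000, -16.000°), disengaged; cmd=(0,0,0) → follower holds at (9.750, -15.000, -73.500°)
step 4: Δleader=(-25.000, -7.000, 31.000°), disengaged; cmd=(0,0,0) → follower holds at (9.750, -15.000, -73.500°)
step 5: Δleader=(7.000, -10.000, 43.000°), disengaged; cmd=(0,0,0) → follower holds at (9.750, -15.000, -73.500°)
step 6: Δleader=(20.000, 2.000, -20.000°), engaged; cmd=(6.000, 2.500, -12.000°) → follower=(15.750, -12.500, -85.500°)
step 7: Δleader=(-20.000, -16.000, 11.000°), engaged; cmd=(-4.000, -15.500, 3.500°) → follower=(11.750, -28.000, -82.000°)

3.750 7.500 -63.500
3.750 7.500 -63.500
9.750 -15.000 -73.500
9.750 -15.000 -73.500
9.750 -15.000 -73.500
9.750 -15.000 -73.500
15.750 -12.500 -85.500
11.750 -28.000 -82.000


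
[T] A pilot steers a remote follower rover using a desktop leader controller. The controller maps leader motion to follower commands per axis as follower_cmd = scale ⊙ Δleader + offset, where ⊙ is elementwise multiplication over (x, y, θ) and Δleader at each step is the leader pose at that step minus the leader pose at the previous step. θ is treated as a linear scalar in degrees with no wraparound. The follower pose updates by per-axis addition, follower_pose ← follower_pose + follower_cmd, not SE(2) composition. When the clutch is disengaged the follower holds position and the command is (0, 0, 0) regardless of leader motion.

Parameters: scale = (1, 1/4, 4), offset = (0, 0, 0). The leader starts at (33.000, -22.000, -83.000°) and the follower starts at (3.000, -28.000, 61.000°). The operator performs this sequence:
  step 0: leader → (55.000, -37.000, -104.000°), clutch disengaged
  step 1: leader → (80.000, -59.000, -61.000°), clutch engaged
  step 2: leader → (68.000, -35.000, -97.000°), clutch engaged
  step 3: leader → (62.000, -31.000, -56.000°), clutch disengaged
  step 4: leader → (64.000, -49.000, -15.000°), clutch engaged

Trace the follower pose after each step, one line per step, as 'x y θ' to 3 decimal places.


3.000 -28.000 61.000
28.000 -33.500 233.000
16.000 -27.500 89.000
16.000 -27.500 89.000
18.000 -32.000 253.000

step 0: Δleader=(22.000, -15.000, -21.000°), disengaged; cmd=(0,0,0) → follower holds at (3.000, -28.000, 61.000°)
step 1: Δleader=(25.000, -22.000, 43.000°), engaged; cmd=(25.000, -5.500, 172.000°) → follower=(28.000, -33.500, 233.000°)
step 2: Δleader=(-12.000, 24.000, -36.000°), engaged; cmd=(-12.000, 6.000, -144.000°) → follower=(16.000, -27.500, 89.000°)
step 3: Δleader=(-6.000, 4.000, 41.000°), disengaged; cmd=(0,0,0) → follower holds at (16.000, -27.500, 89.000°)
step 4: Δleader=(2.000, -18.000, 41.000°), engaged; cmd=(2.000, -4.500, 164.000°) → follower=(18.000, -32.000, 253.000°)
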